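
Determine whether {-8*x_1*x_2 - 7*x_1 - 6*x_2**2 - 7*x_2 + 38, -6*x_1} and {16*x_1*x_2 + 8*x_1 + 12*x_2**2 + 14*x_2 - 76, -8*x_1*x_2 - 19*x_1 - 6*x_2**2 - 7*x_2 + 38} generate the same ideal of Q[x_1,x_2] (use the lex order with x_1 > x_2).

For a fixed monomial order, each ideal has a unique reduced Gröbner basis; comparing bases decides equality.
Buchberger on the first generating set:
f_1 = -8*x_1*x_2 - 7*x_1 - 6*x_2**2 - 7*x_2 + 38, LT = x_1*x_2.
f_2 = -6*x_1, LT = x_1.

S(f_1,f_2): lcm = x_1*x_2. S = 7/8*x_1 + 3/4*x_2**2 + 7/8*x_2 - 19/4.
  leading term x_1: subtract (-7/48)·f_2 from 7/8*x_1 + 3/4*x_2**2 + 7/8*x_2 - 19/4 → 3/4*x_2**2 + 7/8*x_2 - 19/4
  leading term x_2**2: no divisor's leading term divides it; move 3/4*x_2**2 to the remainder.
  leading term x_2: no divisor's leading term divides it; move 7/8*x_2 to the remainder.
  leading term 1: no divisor's leading term divides it; move -19/4 to the remainder.
  remainder 3/4*x_2**2 + 7/8*x_2 - 19/4 ≠ 0; add g_3 = 3/4*x_2**2 + 7/8*x_2 - 19/4 to the basis.

S(f_1,g_3): lcm = x_1*x_2**2. S = -7/24*x_1*x_2 + 19/3*x_1 + 3/4*x_2**3 + 7/8*x_2**2 - 19/4*x_2.
  leading term x_1*x_2: subtract (7/192)·f_1 from -7/24*x_1*x_2 + 19/3*x_1 + 3/4*x_2**3 + 7/8*x_2**2 - 19/4*x_2 → 1265/192*x_1 + 3/4*x_2**3 + 35/32*x_2**2 - 863/192*x_2 - 133/96
  leading term x_1: subtract (-1265/1152)·f_2 from 1265/192*x_1 + 3/4*x_2**3 + 35/32*x_2**2 - 863/192*x_2 - 133/96 → 3/4*x_2**3 + 35/32*x_2**2 - 863/192*x_2 - 133/96
  leading term x_2**3: subtract (x_2)·g_3 from 3/4*x_2**3 + 35/32*x_2**2 - 863/192*x_2 - 133/96 → 7/32*x_2**2 + 49/192*x_2 - 133/96
  leading term x_2**2: subtract (7/24)·g_3 from 7/32*x_2**2 + 49/192*x_2 - 133/96 → 0
  remainder 0.

S(f_2,g_3): leading monomials are coprime, so the S-polynomial reduces to 0 (Buchberger's first criterion).
Every S-polynomial of the final basis reduces to 0, so we have a Gröbner basis.
Inter-reduce: drop elements whose leading term is divisible by another's, tail-reduce, and make monic.
Reduced Gröbner basis: {x_1, x_2**2 + 7/6*x_2 - 19/3}.

Buchberger on the second generating set:
h_1 = 16*x_1*x_2 + 8*x_1 + 12*x_2**2 + 14*x_2 - 76, LT = x_1*x_2.
h_2 = -8*x_1*x_2 - 19*x_1 - 6*x_2**2 - 7*x_2 + 38, LT = x_1*x_2.

S(h_1,h_2): lcm = x_1*x_2. S = -15/8*x_1.
  leading term x_1: no divisor's leading term divides it; move -15/8*x_1 to the remainder.
  remainder -15/8*x_1 ≠ 0; add k_3 = -15/8*x_1 to the basis.

S(h_1,k_3): lcm = x_1*x_2. S = 1/2*x_1 + 3/4*x_2**2 + 7/8*x_2 - 19/4.
  leading term x_1: subtract (-4/15)·k_3 from 1/2*x_1 + 3/4*x_2**2 + 7/8*x_2 - 19/4 → 3/4*x_2**2 + 7/8*x_2 - 19/4
  leading term x_2**2: no divisor's leading term divides it; move 3/4*x_2**2 to the remainder.
  leading term x_2: no divisor's leading term divides it; move 7/8*x_2 to the remainder.
  leading term 1: no divisor's leading term divides it; move -19/4 to the remainder.
  remainder 3/4*x_2**2 + 7/8*x_2 - 19/4 ≠ 0; add k_4 = 3/4*x_2**2 + 7/8*x_2 - 19/4 to the basis.

S(h_2,k_3): lcm = x_1*x_2. S = 19/8*x_1 + 3/4*x_2**2 + 7/8*x_2 - 19/4.
  leading term x_1: subtract (-19/15)·k_3 from 19/8*x_1 + 3/4*x_2**2 + 7/8*x_2 - 19/4 → 3/4*x_2**2 + 7/8*x_2 - 19/4
  leading term x_2**2: subtract (1)·k_4 from 3/4*x_2**2 + 7/8*x_2 - 19/4 → 0
  remainder 0.

S(h_1,k_4): lcm = x_1*x_2**2. S = -2/3*x_1*x_2 + 19/3*x_1 + 3/4*x_2**3 + 7/8*x_2**2 - 19/4*x_2.
  leading term x_1*x_2: subtract (-1/24)·h_1 from -2/3*x_1*x_2 + 19/3*x_1 + 3/4*x_2**3 + 7/8*x_2**2 - 19/4*x_2 → 20/3*x_1 + 3/4*x_2**3 + 11/8*x_2**2 - 25/6*x_2 - 19/6
  leading term x_1: subtract (-32/9)·k_3 from 20/3*x_1 + 3/4*x_2**3 + 11/8*x_2**2 - 25/6*x_2 - 19/6 → 3/4*x_2**3 + 11/8*x_2**2 - 25/6*x_2 - 19/6
  leading term x_2**3: subtract (x_2)·k_4 from 3/4*x_2**3 + 11/8*x_2**2 - 25/6*x_2 - 19/6 → 1/2*x_2**2 + 7/12*x_2 - 19/6
  leading term x_2**2: subtract (2/3)·k_4 from 1/2*x_2**2 + 7/12*x_2 - 19/6 → 0
  remainder 0.

S(h_2,k_4): lcm = x_1*x_2**2. S = 29/24*x_1*x_2 + 19/3*x_1 + 3/4*x_2**3 + 7/8*x_2**2 - 19/4*x_2.
  leading term x_1*x_2: subtract (29/384)·h_1 from 29/24*x_1*x_2 + 19/3*x_1 + 3/4*x_2**3 + 7/8*x_2**2 - 19/4*x_2 → 275/48*x_1 + 3/4*x_2**3 - 1/32*x_2**2 - 1115/192*x_2 + 551/96
  leading term x_1: subtract (-55/18)·k_3 from 275/48*x_1 + 3/4*x_2**3 - 1/32*x_2**2 - 1115/192*x_2 + 551/96 → 3/4*x_2**3 - 1/32*x_2**2 - 1115/192*x_2 + 551/96
  leading term x_2**3: subtract (x_2)·k_4 from 3/4*x_2**3 - 1/32*x_2**2 - 1115/192*x_2 + 551/96 → -29/32*x_2**2 - 203/192*x_2 + 551/96
  leading term x_2**2: subtract (-29/24)·k_4 from -29/32*x_2**2 - 203/192*x_2 + 551/96 → 0
  remainder 0.

S(k_3,k_4): leading monomials are coprime, so the S-polynomial reduces to 0 (Buchberger's first criterion).
Every S-polynomial of the final basis reduces to 0, so we have a Gröbner basis.
Inter-reduce: drop elements whose leading term is divisible by another's, tail-reduce, and make monic.
Reduced Gröbner basis: {x_1, x_2**2 + 7/6*x_2 - 19/3}.

These coincide, so the ideals are equal.
The choice of monomial ordering does not affect the verdict — as long as both bases are computed under the same ordering, their equality decides ideal equality.

Yes, the ideals are equal.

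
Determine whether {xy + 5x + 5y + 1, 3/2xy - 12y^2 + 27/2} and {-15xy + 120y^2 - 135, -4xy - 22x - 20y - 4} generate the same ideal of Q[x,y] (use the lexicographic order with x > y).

No, the ideals differ.

Since reduced Gröbner bases are canonical representatives of ideals under a given ordering, it suffices to compute and compare them.
Buchberger on the first generating set:
f_1 = xy + 5x + 5y + 1, LT = xy.
f_2 = 3/2xy - 12y^2 + 27/2, LT = xy.

S(f_1,f_2): lcm = xy. S = 5x + 8y^2 + 5y - 8.
  reduce S modulo (f_1, f_2):
  remainder 5x + 8y^2 + 5y - 8 ≠ 0; add g_3 = 5x + 8y^2 + 5y - 8 to the basis.

S(f_1,g_3): lcm = xy. S = 5x - 8/5y^3 - y^2 + 33/5y + 1.
  reduce S modulo (f_1, f_2, g_3):
  remainder -8/5y^3 - 9y^2 + 8/5y + 9 ≠ 0; add g_4 = -8/5y^3 - 9y^2 + 8/5y + 9 to the basis.

The other S-polynomials (S(f_2,g_3), S(f_1,g_4), S(f_2,g_4), S(g_3,g_4)) all reduce to 0 modulo the current basis, so we have a Gröbner basis.
Inter-reduce: drop elements whose leading term is divisible by another's, tail-reduce, and make monic.
Reduced Gröbner basis: {x + 8/5y^2 + y - 8/5, y^3 + 45/8y^2 - y - 45/8}.

Buchberger on the second generating set:
h_1 = -15xy + 120y^2 - 135, LT = xy.
h_2 = -4xy - 22x - 20y - 4, LT = xy.

S(h_1,h_2): lcm = xy. S = -11/2x - 8y^2 - 5y + 8.
  reduce S modulo (h_1, h_2):
  remainder -11/2x - 8y^2 - 5y + 8 ≠ 0; add k_3 = -11/2x - 8y^2 - 5y + 8 to the basis.

S(h_1,k_3): lcm = xy. S = -16/11y^3 - 98/11y^2 + 16/11y + 9.
  reduce S modulo (h_1, h_2, k_3):
  remainder -16/11y^3 - 98/11y^2 + 16/11y + 9 ≠ 0; add k_4 = -16/11y^3 - 98/11y^2 + 16/11y + 9 to the basis.

The other S-polynomials (S(h_2,k_3), S(h_1,k_4), S(h_2,k_4), S(k_3,k_4)) all reduce to 0 modulo the current basis, so we have a Gröbner basis.
Inter-reduce: drop elements whose leading term is divisible by another's, tail-reduce, and make monic.
Reduced Gröbner basis: {x + 16/11y^2 + 10/11y - 16/11, y^3 + 49/8y^2 - y - 99/16}.

The bases are distinct; the ideals are different.
The same test decides containment: I ⊆ J iff every generator of I reduces to 0 modulo a Gröbner basis of J.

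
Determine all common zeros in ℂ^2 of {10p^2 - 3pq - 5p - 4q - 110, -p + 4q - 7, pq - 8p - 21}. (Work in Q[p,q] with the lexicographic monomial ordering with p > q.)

Compute a lex Gröbner basis by Buchberger's algorithm.
f_1 = 10p^2 - 3pq - 5p - 4q - 110, LT = p^2.
f_2 = -p + 4q - 7, LT = p.
f_3 = pq - 8p - 21, LT = pq.

S(f_1,f_2): lcm = p^2. S = 37/10pq - 15/2p - 2/5q - 11.
  leading term pq: subtract (-37/10q)·f_2 from 37/10pq - 15/2p - 2/5q - 11 → -15/2p + 74/5q^2 - 263/10q - 11
  leading term p: subtract (15/2)·f_2 from -15/2p + 74/5q^2 - 263/10q - 11 → 74/5q^2 - 563/10q + 83/2
  leading term q^2: no divisor's leading term divides it; move 74/5q^2 to the remainder.
  leading term q: no divisor's leading term divides it; move -563/10q to the remainder.
  leading term 1: no divisor's leading term divides it; move 83/2 to the remainder.
  remainder 74/5q^2 - 563/10q + 83/2 ≠ 0; add h_4 = 74/5q^2 - 563/10q + 83/2 to the basis.

S(f_1,f_3): lcm = p^2q. S = 8p^2 - 3/10pq^2 - 1/2pq + 21p - 2/5q^2 - 11q.
  leading term p^2: subtract (4/5)·f_1 from 8p^2 - 3/10pq^2 - 1/2pq + 21p - 2/5q^2 - 11q → -3/10pq^2 + 19/10pq + 25p - 2/5q^2 - 39/5q + 88
  leading term pq^2: subtract (3/10q^2)·f_2 from -3/10pq^2 + 19/10pq + 25p - 2/5q^2 - 39/5q + 88 → 19/10pq + 25p - 6/5q^3 + 17/10q^2 - 39/5q + 88
  leading term pq: subtract (-19/10q)·f_2 from 19/10pq + 25p - 6/5q^3 + 17/10q^2 - 39/5q + 88 → 25p - 6/5q^3 + 93/10q^2 - 211/10q + 88
  leading term p: subtract (-25)·f_2 from 25p - 6/5q^3 + 93/10q^2 - 211/10q + 88 → -6/5q^3 + 93/10q^2 + 789/10q - 87
  leading term q^3: subtract (-3/37q)·h_4 from -6/5q^3 + 93/10q^2 + 789/10q - 87 → 876/185q^2 + 15219/185q - 87
  leading term q^2: subtract (438/1369)·h_4 from 876/185q^2 + 15219/185q - 87 → 137280/1369q - 137280/1369
  leading term q: no divisor's leading term divides it; move 137280/1369q to the remainder.
  leading term 1: no divisor's leading term divides it; move -137280/1369 to the remainder.
  remainder 137280/1369q - 137280/1369 ≠ 0; add h_5 = 137280/1369q - 137280/1369 to the basis.

The other S-polynomials (S(f_2,f_3), S(f_1,h_4), S(f_2,h_4), S(f_3,h_4), S(f_1,h_5), S(f_2,h_5), S(f_3,h_5), S(h_4,h_5)) all reduce to 0 modulo the current basis, so we have a Gröbner basis.
Inter-reduce: drop elements whose leading term is divisible by another's, tail-reduce, and make monic.
Reduced Gröbner basis: {p + 3, q - 1}.

Since the basis is lex-ordered, q - 1 is univariate in q. Its roots are {1}. Back-substituting each root into the other basis elements fixes the other coordinates.
  q = 1: the earlier basis element becomes p + 3 = 0, giving p = -3 — point (-3, 1).
Each listed point satisfies every original equation (direct substitution).

{(-3, 1)}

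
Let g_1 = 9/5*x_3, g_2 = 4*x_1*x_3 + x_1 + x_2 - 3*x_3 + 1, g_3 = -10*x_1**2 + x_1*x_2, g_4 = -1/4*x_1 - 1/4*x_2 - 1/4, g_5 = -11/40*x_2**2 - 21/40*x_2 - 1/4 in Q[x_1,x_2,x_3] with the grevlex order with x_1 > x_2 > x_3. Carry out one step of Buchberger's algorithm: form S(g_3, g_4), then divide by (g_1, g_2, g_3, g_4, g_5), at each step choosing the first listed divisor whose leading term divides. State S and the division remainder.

S(g_3, g_4) = -11/10*x_1*x_2 - x_1; remainder on division = 0.

lcm(LM(g_3), LM(g_4)) = x_1**2.
S = (lcm/LT(g_3))·g_3 − (lcm/LT(g_4))·g_4 = -11/10*x_1*x_2 - x_1.
Reduce S modulo (g_1, g_2, g_3, g_4, g_5) in that order:
  leading term x_1*x_2: subtract (22/5*x_2)·g_4 from -11/10*x_1*x_2 - x_1 → 11/10*x_2**2 - x_1 + 11/10*x_2
  leading term x_2**2: subtract (-4)·g_5 from 11/10*x_2**2 - x_1 + 11/10*x_2 → -x_1 - x_2 - 1
  leading term x_1: subtract (4)·g_4 from -x_1 - x_2 - 1 → 0
The remainder is 0, so this S-polynomial contributes no new basis element.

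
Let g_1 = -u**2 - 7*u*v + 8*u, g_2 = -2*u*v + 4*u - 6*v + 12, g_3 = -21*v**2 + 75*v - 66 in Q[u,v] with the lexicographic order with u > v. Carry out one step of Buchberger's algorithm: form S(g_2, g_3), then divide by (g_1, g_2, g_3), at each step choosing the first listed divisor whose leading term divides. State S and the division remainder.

lcm(LM(g_2), LM(g_3)) = u*v**2.
S = (lcm/LT(g_2))·g_2 − (lcm/LT(g_3))·g_3 = 11/7*u*v - 22/7*u + 3*v**2 - 6*v.
Reduce S modulo (g_1, g_2, g_3) in that order:
  leading term u*v: subtract (-11/14)·g_2 from 11/7*u*v - 22/7*u + 3*v**2 - 6*v → 3*v**2 - 75/7*v + 66/7
  leading term v**2: subtract (-1/7)·g_3 from 3*v**2 - 75/7*v + 66/7 → 0
The remainder is 0, so this S-polynomial contributes no new basis element.

S(g_2, g_3) = 11/7*u*v - 22/7*u + 3*v**2 - 6*v; remainder on division = 0.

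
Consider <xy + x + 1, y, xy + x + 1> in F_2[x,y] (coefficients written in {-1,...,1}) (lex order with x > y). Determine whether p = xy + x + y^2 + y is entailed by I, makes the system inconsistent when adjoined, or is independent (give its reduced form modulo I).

First compute the reduced Gröbner basis of I by Buchberger's algorithm.
f_1 = xy + x + 1, LT = xy.
f_2 = y, LT = y.
f_3 = xy + x + 1, LT = xy.

S(f_1,f_2): lcm = xy. S = x + 1.
  leading term x: no divisor's leading term divides it; move x to the remainder.
  leading term 1: no divisor's leading term divides it; move 1 to the remainder.
  remainder x + 1 ≠ 0; add h_4 = x + 1 to the basis.

The other S-polynomials (S(f_1,f_3), S(f_2,f_3), S(f_1,h_4), S(f_2,h_4), S(f_3,h_4)) all reduce to 0 modulo the current basis, so we have a Gröbner basis.
Inter-reduce: drop elements whose leading term is divisible by another's, tail-reduce, and make monic.
Reduced Gröbner basis: {x + 1, y}.
Label its elements g_1 = x + 1, g_2 = y.

Reduce p = xy + x + y^2 + y modulo G:
  leading term xy: subtract (y)·g_1 from xy + x + y^2 + y → x + y^2
  leading term x: subtract (1)·g_1 from x + y^2 → y^2 + 1
  leading term y^2: subtract (y)·g_2 from y^2 + 1 → 1
  leading term 1: no divisor's leading term divides it; move 1 to the remainder.
  normal form = 1.
The normal form is nonzero, so p ∉ I. Since p minus its normal form lies in I, I + (p) = I + (r) where r = 1; decide whether this ideal is the whole ring.
Here r = 1 is a nonzero constant, hence a unit: 1 ∈ I + (p), the Gröbner basis of I + (p) is {1}, and the enlarged system has no common solution — adjoining p is inconsistent.

Adjoining xy + x + y^2 + y makes the ideal the whole ring: the system is inconsistent.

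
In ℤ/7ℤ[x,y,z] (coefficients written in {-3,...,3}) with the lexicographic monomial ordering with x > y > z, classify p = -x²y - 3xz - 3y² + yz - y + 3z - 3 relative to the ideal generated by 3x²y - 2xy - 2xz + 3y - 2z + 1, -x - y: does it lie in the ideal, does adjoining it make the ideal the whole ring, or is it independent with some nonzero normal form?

First compute the reduced Gröbner basis of I by Buchberger's algorithm.
f_1 = 3x²y - 2xy - 2xz + 3y - 2z + 1, LT = x²y.
f_2 = -x - y, LT = x.

S(f_1,f_2): lcm = x²y. S = -xy² - 3xy - 3xz + y - 3z - 2.
  reduce S modulo (f_1, f_2):
  remainder y³ + 3y² + 3yz + y - 3z - 2 ≠ 0; add h_3 = y³ + 3y² + 3yz + y - 3z - 2 to the basis.

The other S-polynomials (S(f_1,h_3), S(f_2,h_3)) all reduce to 0 modulo the current basis, so we have a Gröbner basis.
Inter-reduce: drop elements whose leading term is divisible by another's, tail-reduce, and make monic.
Reduced Gröbner basis: {x + y, y³ + 3y² + 3yz + y - 3z - 2}.
Label its elements g_1 = x + y, g_2 = y³ + 3y² + 3yz + y - 3z - 2.

Reduce p = -x²y - 3xz - 3y² + yz - y + 3z - 3 modulo G:
  leading term x²y: subtract (-xy)·g_1 from -x²y - 3xz - 3y² + yz - y + 3z - 3 → xy² - 3xz - 3y² + yz - y + 3z - 3
  leading term xy²: subtract (y²)·g_1 from xy² - 3xz - 3y² + yz - y + 3z - 3 → -3xz - y³ - 3y² + yz - y + 3z - 3
  leading term xz: subtract (-3z)·g_1 from -3xz - y³ - 3y² + yz - y + 3z - 3 → -y³ - 3y² - 3yz - y + 3z - 3
  leading term y³: subtract (-1)·g_2 from -y³ - 3y² - 3yz - y + 3z - 3 → 2
  leading term 1: no divisor's leading term divides it; move 2 to the remainder.
  normal form = 2.
The normal form is nonzero, so p ∉ I. Since p minus its normal form lies in I, I + (p) = I + (r) where r = 2; decide whether this ideal is the whole ring.
Here r = 2 is a nonzero constant, hence a unit: 1 ∈ I + (p), the Gröbner basis of I + (p) is {1}, and the enlarged system has no common solution — adjoining p is inconsistent.

Adjoining -x²y - 3xz - 3y² + yz - y + 3z - 3 makes the ideal the whole ring: the system is inconsistent.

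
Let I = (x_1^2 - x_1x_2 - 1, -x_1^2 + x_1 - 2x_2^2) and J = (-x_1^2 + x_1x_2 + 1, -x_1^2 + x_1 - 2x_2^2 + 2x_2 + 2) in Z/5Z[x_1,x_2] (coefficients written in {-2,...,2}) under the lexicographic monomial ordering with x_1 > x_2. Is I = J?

No, the ideals differ.

For a fixed monomial order, each ideal has a unique reduced Gröbner basis; comparing bases decides equality.
Buchberger on the first generating set:
f_1 = x_1^2 - x_1x_2 - 1, LT = x_1^2.
f_2 = -x_1^2 + x_1 - 2x_2^2, LT = x_1^2.

S(f_1,f_2): lcm = x_1^2. S = -x_1x_2 + x_1 - 2x_2^2 - 1.
  leading term x_1x_2: no divisor's leading term divides it; move -x_1x_2 to the remainder.
  leading term x_1: no divisor's leading term divides it; move x_1 to the remainder.
  leading term x_2^2: no divisor's leading term divides it; move -2x_2^2 to the remainder.
  leading term 1: no divisor's leading term divides it; move -1 to the remainder.
  remainder -x_1x_2 + x_1 - 2x_2^2 - 1 ≠ 0; add g_3 = -x_1x_2 + x_1 - 2x_2^2 - 1 to the basis.

S(f_1,g_3): lcm = x_1^2x_2. S = x_1^2 + 2x_1x_2^2 - x_1 - x_2.
  leading term x_1^2: subtract (1)·f_1 from x_1^2 + 2x_1x_2^2 - x_1 - x_2 → 2x_1x_2^2 + x_1x_2 - x_1 - x_2 + 1
  leading term x_1x_2^2: subtract (-2x_2)·g_3 from 2x_1x_2^2 + x_1x_2 - x_1 - x_2 + 1 → -2x_1x_2 - x_1 + x_2^3 + 2x_2 + 1
  leading term x_1x_2: subtract (2)·g_3 from -2x_1x_2 - x_1 + x_2^3 + 2x_2 + 1 → 2x_1 + x_2^3 - x_2^2 + 2x_2 - 2
  leading term x_1: no divisor's leading term divides it; move 2x_1 to the remainder.
  leading term x_2^3: no divisor's leading term divides it; move x_2^3 to the remainder.
  leading term x_2^2: no divisor's leading term divides it; move -x_2^2 to the remainder.
  leading term x_2: no divisor's leading term divides it; move 2x_2 to the remainder.
  leading term 1: no divisor's leading term divides it; move -2 to the remainder.
  remainder 2x_1 + x_2^3 - x_2^2 + 2x_2 - 2 ≠ 0; add g_4 = 2x_1 + x_2^3 - x_2^2 + 2x_2 - 2 to the basis.

S(f_1,g_4): lcm = x_1^2. S = 2x_1x_2^3 - 2x_1x_2^2 - 2x_1x_2 + x_1 - 1.
  leading term x_1x_2^3: subtract (-2x_2^2)·g_3 from 2x_1x_2^3 - 2x_1x_2^2 - 2x_1x_2 + x_1 - 1 → -2x_1x_2 + x_1 + x_2^4 - 2x_2^2 - 1
  leading term x_1x_2: subtract (2)·g_3 from -2x_1x_2 + x_1 + x_2^4 - 2x_2^2 - 1 → -x_1 + x_2^4 + 2x_2^2 + 1
  leading term x_1: subtract (2)·g_4 from -x_1 + x_2^4 + 2x_2^2 + 1 → x_2^4 - 2x_2^3 - x_2^2 + x_2
  leading term x_2^4: no divisor's leading term divides it; move x_2^4 to the remainder.
  leading term x_2^3: no divisor's leading term divides it; move -2x_2^3 to the remainder.
  leading term x_2^2: no divisor's leading term divides it; move -x_2^2 to the remainder.
  leading term x_2: no divisor's leading term divides it; move x_2 to the remainder.
  remainder x_2^4 - 2x_2^3 - x_2^2 + x_2 ≠ 0; add g_5 = x_2^4 - 2x_2^3 - x_2^2 + x_2 to the basis.

The other S-polynomials (S(f_2,g_3), S(f_2,g_4), S(g_3,g_4), S(f_1,g_5), S(f_2,g_5), S(g_3,g_5), S(g_4,g_5)) all reduce to 0 modulo the current basis, so we have a Gröbner basis.
Inter-reduce: drop elements whose leading term is divisible by another's, tail-reduce, and make monic.
Reduced Gröbner basis: {x_1 - 2x_2^3 + 2x_2^2 + x_2 - 1, x_2^4 - 2x_2^3 - x_2^2 + x_2}.

Buchberger on the second generating set:
h_1 = -x_1^2 + x_1x_2 + 1, LT = x_1^2.
h_2 = -x_1^2 + x_1 - 2x_2^2 + 2x_2 + 2, LT = x_1^2.

S(h_1,h_2): lcm = x_1^2. S = -x_1x_2 + x_1 - 2x_2^2 + 2x_2 + 1.
  leading term x_1x_2: no divisor's leading term divides it; move -x_1x_2 to the remainder.
  leading term x_1: no divisor's leading term divides it; move x_1 to the remainder.
  leading term x_2^2: no divisor's leading term divides it; move -2x_2^2 to the remainder.
  leading term x_2: no divisor's leading term divides it; move 2x_2 to the remainder.
  leading term 1: no divisor's leading term divides it; move 1 to the remainder.
  remainder -x_1x_2 + x_1 - 2x_2^2 + 2x_2 + 1 ≠ 0; add k_3 = -x_1x_2 + x_1 - 2x_2^2 + 2x_2 + 1 to the basis.

S(h_1,k_3): lcm = x_1^2x_2. S = x_1^2 + 2x_1x_2^2 + 2x_1x_2 + x_1 - x_2.
  leading term x_1^2: subtract (-1)·h_1 from x_1^2 + 2x_1x_2^2 + 2x_1x_2 + x_1 - x_2 → 2x_1x_2^2 - 2x_1x_2 + x_1 - x_2 + 1
  leading term x_1x_2^2: subtract (-2x_2)·k_3 from 2x_1x_2^2 - 2x_1x_2 + x_1 - x_2 + 1 → x_1 + x_2^3 - x_2^2 + x_2 + 1
  leading term x_1: no divisor's leading term divides it; move x_1 to the remainder.
  leading term x_2^3: no divisor's leading term divides it; move x_2^3 to the remainder.
  leading term x_2^2: no divisor's leading term divides it; move -x_2^2 to the remainder.
  leading term x_2: no divisor's leading term divides it; move x_2 to the remainder.
  leading term 1: no divisor's leading term divides it; move 1 to the remainder.
  remainder x_1 + x_2^3 - x_2^2 + x_2 + 1 ≠ 0; add k_4 = x_1 + x_2^3 - x_2^2 + x_2 + 1 to the basis.

S(h_1,k_4): lcm = x_1^2. S = -x_1x_2^3 + x_1x_2^2 - 2x_1x_2 - x_1 - 1.
  leading term x_1x_2^3: subtract (x_2^2)·k_3 from -x_1x_2^3 + x_1x_2^2 - 2x_1x_2 - x_1 - 1 → -2x_1x_2 - x_1 + 2x_2^4 - 2x_2^3 - x_2^2 - 1
  leading term x_1x_2: subtract (2)·k_3 from -2x_1x_2 - x_1 + 2x_2^4 - 2x_2^3 - x_2^2 - 1 → 2x_1 + 2x_2^4 - 2x_2^3 - 2x_2^2 + x_2 + 2
  leading term x_1: subtract (2)·k_4 from 2x_1 + 2x_2^4 - 2x_2^3 - 2x_2^2 + x_2 + 2 → 2x_2^4 + x_2^3 - x_2
  leading term x_2^4: no divisor's leading term divides it; move 2x_2^4 to the remainder.
  leading term x_2^3: no divisor's leading term divides it; move x_2^3 to the remainder.
  leading term x_2: no divisor's leading term divides it; move -x_2 to the remainder.
  remainder 2x_2^4 + x_2^3 - x_2 ≠ 0; add k_5 = 2x_2^4 + x_2^3 - x_2 to the basis.

The other S-polynomials (S(h_2,k_3), S(h_2,k_4), S(k_3,k_4), S(h_1,k_5), S(h_2,k_5), S(k_3,k_5), S(k_4,k_5)) all reduce to 0 modulo the current basis, so we have a Gröbner basis.
Inter-reduce: drop elements whose leading term is divisible by another's, tail-reduce, and make monic.
Reduced Gröbner basis: {x_1 + x_2^3 - x_2^2 + x_2 + 1, x_2^4 - 2x_2^3 + 2x_2}.

The bases are distinct; the ideals are different.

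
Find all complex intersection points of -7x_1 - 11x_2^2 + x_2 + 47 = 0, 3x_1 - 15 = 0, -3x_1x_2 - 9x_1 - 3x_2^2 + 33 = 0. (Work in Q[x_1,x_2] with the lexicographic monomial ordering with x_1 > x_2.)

{(5, -1)}

Compute a lex Gröbner basis by Buchberger's algorithm.
f_1 = -7x_1 - 11x_2^2 + x_2 + 47, LT = x_1.
f_2 = 3x_1 - 15, LT = x_1.
f_3 = -3x_1x_2 - 9x_1 - 3x_2^2 + 33, LT = x_1x_2.

S(f_1,f_2): lcm = x_1. S = 11/7x_2^2 - 1/7x_2 - 12/7.
  leading term x_2^2: no divisor's leading term divides it; move 11/7x_2^2 to the remainder.
  leading term x_2: no divisor's leading term divides it; move -1/7x_2 to the remainder.
  leading term 1: no divisor's leading term divides it; move -12/7 to the remainder.
  remainder 11/7x_2^2 - 1/7x_2 - 12/7 ≠ 0; add h_4 = 11/7x_2^2 - 1/7x_2 - 12/7 to the basis.

S(f_1,f_3): lcm = x_1x_2. S = -3x_1 + 11/7x_2^3 - 8/7x_2^2 - 47/7x_2 + 11.
  leading term x_1: subtract (3/7)·f_1 from -3x_1 + 11/7x_2^3 - 8/7x_2^2 - 47/7x_2 + 11 → 11/7x_2^3 + 25/7x_2^2 - 50/7x_2 - 64/7
  leading term x_2^3: subtract (x_2)·h_4 from 11/7x_2^3 + 25/7x_2^2 - 50/7x_2 - 64/7 → 26/7x_2^2 - 38/7x_2 - 64/7
  leading term x_2^2: subtract (26/11)·h_4 from 26/7x_2^2 - 38/7x_2 - 64/7 → -56/11x_2 - 56/11
  leading term x_2: no divisor's leading term divides it; move -56/11x_2 to the remainder.
  leading term 1: no divisor's leading term divides it; move -56/11 to the remainder.
  remainder -56/11x_2 - 56/11 ≠ 0; add h_5 = -56/11x_2 - 56/11 to the basis.

S(f_2,f_3): lcm = x_1x_2. S = -3x_1 - x_2^2 - 5x_2 + 11.
  leading term x_1: subtract (3/7)·f_1 from -3x_1 - x_2^2 - 5x_2 + 11 → 26/7x_2^2 - 38/7x_2 - 64/7
  leading term x_2^2: subtract (26/11)·h_4 from 26/7x_2^2 - 38/7x_2 - 64/7 → -56/11x_2 - 56/11
  leading term x_2: subtract (1)·h_5 from -56/11x_2 - 56/11 → 0
  remainder 0.

S(f_1,h_4): leading monomials are coprime, so the S-polynomial reduces to 0 (Buchberger's first criterion).
S(f_2,h_4): leading monomials are coprime, so the S-polynomial reduces to 0 (Buchberger's first criterion).
S(f_3,h_4): lcm = x_1x_2^2. S = 34/11x_1x_2 + 12/11x_1 + x_2^3 - 11x_2.
  leading term x_1x_2: subtract (-34/77x_2)·f_1 from 34/11x_1x_2 + 12/11x_1 + x_2^3 - 11x_2 → 12/11x_1 - 27/7x_2^3 + 34/77x_2^2 + 751/77x_2
  leading term x_1: subtract (-12/77)·f_1 from 12/11x_1 - 27/7x_2^3 + 34/77x_2^2 + 751/77x_2 → -27/7x_2^3 - 14/11x_2^2 + 109/11x_2 + 564/77
  leading term x_2^3: subtract (-27/11x_2)·h_4 from -27/7x_2^3 - 14/11x_2^2 + 109/11x_2 + 564/77 → -125/77x_2^2 + 439/77x_2 + 564/77
  leading term x_2^2: subtract (-125/121)·h_4 from -125/77x_2^2 + 439/77x_2 + 564/77 → 672/121x_2 + 672/121
  leading term x_2: subtract (-12/11)·h_5 from 672/121x_2 + 672/121 → 0
  remainder 0.

S(f_1,h_5): leading monomials are coprime, so the S-polynomial reduces to 0 (Buchberger's first criterion).
S(f_2,h_5): leading monomials are coprime, so the S-polynomial reduces to 0 (Buchberger's first criterion).
S(f_3,h_5): lcm = x_1x_2. S = 2x_1 + x_2^2 - 11.
  leading term x_1: subtract (-2/7)·f_1 from 2x_1 + x_2^2 - 11 → -15/7x_2^2 + 2/7x_2 + 17/7
  leading term x_2^2: subtract (-15/11)·h_4 from -15/7x_2^2 + 2/7x_2 + 17/7 → 1/11x_2 + 1/11
  leading term x_2: subtract (-1/56)·h_5 from 1/11x_2 + 1/11 → 0
  remainder 0.

S(h_4,h_5): lcm = x_2^2. S = -12/11x_2 - 12/11.
  leading term x_2: subtract (3/14)·h_5 from -12/11x_2 - 12/11 → 0
  remainder 0.

Every S-polynomial of the final basis reduces to 0, so we have a Gröbner basis.
Inter-reduce: drop elements whose leading term is divisible by another's, tail-reduce, and make monic.
Reduced Gröbner basis: {x_1 - 5, x_2 + 1}.

Since the basis is lex-ordered, x_2 + 1 is univariate in x_2. Its roots are {-1}. Back-substituting each root into the other basis elements fixes the other coordinates.
  x_2 = -1: the earlier basis element becomes x_1 - 5 = 0, giving x_1 = 5 — point (5, -1).
Each listed point satisfies every original equation (direct substitution).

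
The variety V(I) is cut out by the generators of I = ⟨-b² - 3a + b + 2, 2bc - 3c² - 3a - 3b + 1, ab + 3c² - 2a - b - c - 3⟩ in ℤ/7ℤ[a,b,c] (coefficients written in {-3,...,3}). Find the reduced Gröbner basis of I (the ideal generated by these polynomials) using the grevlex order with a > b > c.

f_1 = -b² - 3a + b + 2, LT = b².
f_2 = 2bc - 3c² - 3a - 3b + 1, LT = bc.
f_3 = ab + 3c² - 2a - b - c - 3, LT = ab.

S(f_1,f_2): lcm = b²c. S = -2bc² - 2ab - 2b² + 3ac - bc + 3b - 2c.
  reduce S modulo (f_1, f_2, f_3):
  remainder -3c³ + 3a - 3c - 1 ≠ 0; add g_4 = -3c³ + 3a - 3c - 1 to the basis.

S(f_1,f_3): lcm = ab². S = -3bc² + 3a² + ab + b² + bc - 2a + 3b.
  reduce S modulo (f_1, f_2, f_3, g_4):
  remainder 3a² - ac - 3c² + 3a - 2b + 3 ≠ 0; add g_5 = 3a² - ac - 3c² + 3a - 2b + 3 to the basis.

S(f_2,f_3): lcm = abc. S = 2ac² - 3c³ + 2a² + 2ab + 2ac + bc + c² - 3a + 3c.
  reduce S modulo (f_1, f_2, f_3, g_4, g_5):
  remainder 2ac² - 2ac + 2c² + a - b + c + 1 ≠ 0; add g_6 = 2ac² - 2ac + 2c² + a - b + c + 1 to the basis.

The other S-polynomials (S(f_1,g_4), S(f_2,g_4), S(f_3,g_4), S(f_1,g_5), S(f_2,g_5), S(f_3,g_5), S(g_4,g_5), S(f_1,g_6), S(f_2,g_6), S(f_3,g_6), S(g_4,g_6), S(g_5,g_6)) all reduce to 0 modulo the current basis, so we have a Gröbner basis.

G = {ac² - ac + c² - 3a + 3b - 3c - 3, c³ - a + c - 2, a² + 2ac - c² + a - 3b + 1, ab + 3c² - 2a - b - c - 3, b² + 3a - b - 2, bc + 2c² + 2a + 2b - 3}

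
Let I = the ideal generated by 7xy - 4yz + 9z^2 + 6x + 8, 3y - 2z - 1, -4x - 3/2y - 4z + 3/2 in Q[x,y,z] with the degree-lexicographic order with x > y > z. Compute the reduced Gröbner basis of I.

f_1 = 7xy - 4yz + 9z^2 + 6x + 8, LT = xy.
f_2 = 3y - 2z - 1, LT = y.
f_3 = -4x - 3/2y - 4z + 3/2, LT = x.

S(f_1,f_2): lcm = xy. S = 2/3xz - 4/7yz + 9/7z^2 + 25/21x + 8/7.
  reduce S modulo (f_1, f_2, f_3):
  remainder 1/14z^2 - 127/84z + 121/84 ≠ 0; add g_4 = 1/14z^2 - 127/84z + 121/84 to the basis.

The other S-polynomials (S(f_1,f_3), S(f_2,f_3), S(f_1,g_4), S(f_2,g_4), S(f_3,g_4)) all reduce to 0 modulo the current basis, so we have a Gröbner basis.
Inter-reduce: drop elements whose leading term is divisible by another's, tail-reduce, and make monic.

G = {z^2 - 127/6z + 121/6, x + 5/4z - 1/4, y - 2/3z - 1/3}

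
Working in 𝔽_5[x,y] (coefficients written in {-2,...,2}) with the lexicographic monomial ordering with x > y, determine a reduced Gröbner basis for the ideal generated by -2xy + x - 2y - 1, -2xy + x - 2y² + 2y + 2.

G = {x + y + 2, y² - 2y + 1}

f_1 = -2xy + x - 2y - 1, LT = xy.
f_2 = -2xy + x - 2y² + 2y + 2, LT = xy.

S(f_1,f_2): lcm = xy. S = -y² + 2y - 1.
  reduce S modulo (f_1, f_2):
  remainder -y² + 2y - 1 ≠ 0; add g_3 = -y² + 2y - 1 to the basis.

S(f_1,g_3): lcm = xy². S = -xy - x + y² - 2y.
  reduce S modulo (f_1, f_2, g_3):
  remainder x + y + 2 ≠ 0; add g_4 = x + y + 2 to the basis.

The other S-polynomials (S(f_2,g_3), S(f_1,g_4), S(f_2,g_4), S(g_3,g_4)) all reduce to 0 modulo the current basis, so we have a Gröbner basis.
Inter-reduce: drop elements whose leading term is divisible by another's, tail-reduce, and make monic.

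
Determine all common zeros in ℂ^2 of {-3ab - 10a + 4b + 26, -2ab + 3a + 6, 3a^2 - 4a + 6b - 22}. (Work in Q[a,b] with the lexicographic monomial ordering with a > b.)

{(2, 3)}

Compute a lex Gröbner basis by Buchberger's algorithm.
f_1 = -3ab - 10a + 4b + 26, LT = ab.
f_2 = -2ab + 3a + 6, LT = ab.
f_3 = 3a^2 - 4a + 6b - 22, LT = a^2.

S(f_1,f_2): lcm = ab. S = 29/6a - 4/3b - 17/3.
  leading term a: no divisor's leading term divides it; move 29/6a to the remainder.
  leading term b: no divisor's leading term divides it; move -4/3b to the remainder.
  leading term 1: no divisor's leading term divides it; move -17/3 to the remainder.
  remainder 29/6a - 4/3b - 17/3 ≠ 0; add h_4 = 29/6a - 4/3b - 17/3 to the basis.

S(f_1,f_3): lcm = a^2b. S = 10/3a^2 - 26/3a - 2b^2 + 22/3b.
  leading term a^2: subtract (10/9)·f_3 from 10/3a^2 - 26/3a - 2b^2 + 22/3b → -38/9a - 2b^2 + 2/3b + 220/9
  leading term a: subtract (-76/87)·h_4 from -38/9a - 2b^2 + 2/3b + 220/9 → -2b^2 - 130/261b + 1696/87
  leading term b^2: no divisor's leading term divides it; move -2b^2 to the remainder.
  leading term b: no divisor's leading term divides it; move -130/261b to the remainder.
  leading term 1: no divisor's leading term divides it; move 1696/87 to the remainder.
  remainder -2b^2 - 130/261b + 1696/87 ≠ 0; add h_5 = -2b^2 - 130/261b + 1696/87 to the basis.

S(f_2,f_3): lcm = a^2b. S = -3/2a^2 + 4/3ab - 3a - 2b^2 + 22/3b.
  leading term a^2: subtract (-1/2)·f_3 from -3/2a^2 + 4/3ab - 3a - 2b^2 + 22/3b → 4/3ab - 5a - 2b^2 + 31/3b - 11
  leading term ab: subtract (-4/9)·f_1 from 4/3ab - 5a - 2b^2 + 31/3b - 11 → -85/9a - 2b^2 + 109/9b + 5/9
  leading term a: subtract (-170/87)·h_4 from -85/9a - 2b^2 + 109/9b + 5/9 → -2b^2 + 827/87b - 305/29
  leading term b^2: subtract (1)·h_5 from -2b^2 + 827/87b - 305/29 → 2611/261b - 2611/87
  leading term b: no divisor's leading term divides it; move 2611/261b to the remainder.
  leading term 1: no divisor's leading term divides it; move -2611/87 to the remainder.
  remainder 2611/261b - 2611/87 ≠ 0; add h_6 = 2611/261b - 2611/87 to the basis.

S(f_1,h_4): lcm = ab. S = 10/3a + 8/29b^2 - 14/87b - 26/3.
  leading term a: subtract (20/29)·h_4 from 10/3a + 8/29b^2 - 14/87b - 26/3 → 8/29b^2 + 22/29b - 138/29
  leading term b^2: subtract (-4/29)·h_5 from 8/29b^2 + 22/29b - 138/29 → 5222/7569b - 5222/2523
  leading term b: subtract (2/29)·h_6 from 5222/7569b - 5222/2523 → 0
  remainder 0.

S(f_2,h_4): lcm = ab. S = -3/2a + 8/29b^2 + 34/29b - 3.
  leading term a: subtract (-9/29)·h_4 from -3/2a + 8/29b^2 + 34/29b - 3 → 8/29b^2 + 22/29b - 138/29
  leading term b^2: subtract (-4/29)·h_5 from 8/29b^2 + 22/29b - 138/29 → 5222/7569b - 5222/2523
  leading term b: subtract (2/29)·h_6 from 5222/7569b - 5222/2523 → 0
  remainder 0.

S(f_3,h_4): lcm = a^2. S = 8/29ab - 14/87a + 2b - 22/3.
  leading term ab: subtract (-8/87)·f_1 from 8/29ab - 14/87a + 2b - 22/3 → -94/87a + 206/87b - 430/87
  leading term a: subtract (-188/841)·h_4 from -94/87a + 206/87b - 430/87 → 5222/2523b - 5222/841
  leading term b: subtract (6/29)·h_6 from 5222/2523b - 5222/841 → 0
  remainder 0.

S(f_1,h_5): lcm = ab^2. S = 805/261ab + 848/87a - 4/3b^2 - 26/3b.
  leading term ab: subtract (-805/783)·f_1 from 805/261ab + 848/87a - 4/3b^2 - 26/3b → -418/783a - 4/3b^2 - 3566/783b + 20930/783
  leading term a: subtract (-836/7569)·h_4 from -418/783a - 4/3b^2 - 3566/783b + 20930/783 → -4/3b^2 - 3954/841b + 21954/841
  leading term b^2: subtract (2/3)·h_5 from -4/3b^2 - 3954/841b + 21954/841 → -99218/22707b + 99218/7569
  leading term b: subtract (-38/87)·h_6 from -99218/22707b + 99218/7569 → 0
  remainder 0.

S(f_2,h_5): lcm = ab^2. S = -913/522ab + 848/87a - 3b.
  leading term ab: subtract (913/1566)·f_1 from -913/522ab + 848/87a - 3b → 12197/783a - 4175/783b - 11869/783
  leading term a: subtract (24394/7569)·h_4 from 12197/783a - 4175/783b - 11869/783 → -2611/2523b + 2611/841
  leading term b: subtract (-3/29)·h_6 from -2611/2523b + 2611/841 → 0
  remainder 0.

S(f_3,h_5): leading monomials are coprime, so the S-polynomial reduces to 0 (Buchberger's first criterion).
S(h_4,h_5): leading monomials are coprime, so the S-polynomial reduces to 0 (Buchberger's first criterion).
S(f_1,h_6): lcm = ab. S = 19/3a - 4/3b - 26/3.
  leading term a: subtract (38/29)·h_4 from 19/3a - 4/3b - 26/3 → 12/29b - 36/29
  leading term b: subtract (108/2611)·h_6 from 12/29b - 36/29 → 0
  remainder 0.

S(f_2,h_6): lcm = ab. S = 3/2a - 3.
  leading term a: subtract (9/29)·h_4 from 3/2a - 3 → 12/29b - 36/29
  leading term b: subtract (108/2611)·h_6 from 12/29b - 36/29 → 0
  remainder 0.

S(f_3,h_6): leading monomials are coprime, so the S-polynomial reduces to 0 (Buchberger's first criterion).
S(h_4,h_6): leading monomials are coprime, so the S-polynomial reduces to 0 (Buchberger's first criterion).
S(h_5,h_6): lcm = b^2. S = 848/261b - 848/87.
  leading term b: subtract (848/2611)·h_6 from 848/261b - 848/87 → 0
  remainder 0.

Every S-polynomial of the final basis reduces to 0, so we have a Gröbner basis.
Inter-reduce: drop elements whose leading term is divisible by another's, tail-reduce, and make monic.
Reduced Gröbner basis: {a - 2, b - 3}.

The lex basis is triangular: the last element involves only b. Solving b - 3 = 0 gives b ∈ {3}; substituting each value into the earlier elements determines the remaining variables.
  b = 3: the earlier basis element becomes a - 2 = 0, giving a = 2 — point (2, 3).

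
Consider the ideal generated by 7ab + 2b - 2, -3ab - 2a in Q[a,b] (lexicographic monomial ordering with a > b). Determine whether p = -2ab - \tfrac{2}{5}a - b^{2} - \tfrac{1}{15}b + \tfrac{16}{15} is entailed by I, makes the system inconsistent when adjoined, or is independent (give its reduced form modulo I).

-2ab - \tfrac{2}{5}a - b^{2} - \tfrac{1}{15}b + \tfrac{16}{15} lies in I (it reduces to 0).

First compute the reduced Gröbner basis of I by Buchberger's algorithm.
f_1 = 7ab + 2b - 2, LT = ab.
f_2 = -3ab - 2a, LT = ab.

S(f_1,f_2): lcm = ab. S = -\tfrac{2}{3}a + \tfrac{2}{7}b - \tfrac{2}{7}.
  leading term a: no divisor's leading term divides it; move -\tfrac{2}{3}a to the remainder.
  leading term b: no divisor's leading term divides it; move \tfrac{2}{7}b to the remainder.
  leading term 1: no divisor's leading term divides it; move -\tfrac{2}{7} to the remainder.
  remainder -\tfrac{2}{3}a + \tfrac{2}{7}b - \tfrac{2}{7} ≠ 0; add h_3 = -\tfrac{2}{3}a + \tfrac{2}{7}b - \tfrac{2}{7} to the basis.

S(f_1,h_3): lcm = ab. S = \tfrac{3}{7}b^{2} - \tfrac{1}{7}b - \tfrac{2}{7}.
  leading term b^{2}: no divisor's leading term divides it; move \tfrac{3}{7}b^{2} to the remainder.
  leading term b: no divisor's leading term divides it; move -\tfrac{1}{7}b to the remainder.
  leading term 1: no divisor's leading term divides it; move -\tfrac{2}{7} to the remainder.
  remainder \tfrac{3}{7}b^{2} - \tfrac{1}{7}b - \tfrac{2}{7} ≠ 0; add h_4 = \tfrac{3}{7}b^{2} - \tfrac{1}{7}b - \tfrac{2}{7} to the basis.

The other S-polynomials (S(f_2,h_3), S(f_1,h_4), S(f_2,h_4), S(h_3,h_4)) all reduce to 0 modulo the current basis, so we have a Gröbner basis.
Inter-reduce: drop elements whose leading term is divisible by another's, tail-reduce, and make monic.
Reduced Gröbner basis: {a - \tfrac{3}{7}b + \tfrac{3}{7}, b^{2} - \tfrac{1}{3}b - \tfrac{2}{3}}.
Label its elements g_1 = a - \tfrac{3}{7}b + \tfrac{3}{7}, g_2 = b^{2} - \tfrac{1}{3}b - \tfrac{2}{3}.

Reduce p = -2ab - \tfrac{2}{5}a - b^{2} - \tfrac{1}{15}b + \tfrac{16}{15} modulo G:
  leading term ab: subtract (-2b)·g_1 from -2ab - \tfrac{2}{5}a - b^{2} - \tfrac{1}{15}b + \tfrac{16}{15} → -\tfrac{2}{5}a - \tfrac{13}{7}b^{2} + \tfrac{83}{105}b + \tfrac{16}{15}
  leading term a: subtract (-\tfrac{2}{5})·g_1 from -\tfrac{2}{5}a - \tfrac{13}{7}b^{2} + \tfrac{83}{105}b + \tfrac{16}{15} → -\tfrac{13}{7}b^{2} + \tfrac{13}{21}b + \tfrac{26}{21}
  leading term b^{2}: subtract (-\tfrac{13}{7})·g_2 from -\tfrac{13}{7}b^{2} + \tfrac{13}{21}b + \tfrac{26}{21} → 0
  normal form = 0.
Since the normal form is 0, p ∈ I.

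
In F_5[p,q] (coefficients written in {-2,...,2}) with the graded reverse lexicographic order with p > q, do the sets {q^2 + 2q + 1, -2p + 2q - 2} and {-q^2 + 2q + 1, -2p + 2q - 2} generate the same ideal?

Since reduced Gröbner bases are canonical representatives of ideals under a given ordering, it suffices to compute and compare them.
Buchberger on the first generating set:
f_1 = q^2 + 2q + 1, LT = q^2.
f_2 = -2p + 2q - 2, LT = p.

The S-polynomials (S(f_1,f_2)) all reduce to 0 modulo the current basis, so we have a Gröbner basis.
Inter-reduce: drop elements whose leading term is divisible by another's, tail-reduce, and make monic.
Reduced Gröbner basis: {q^2 + 2q + 1, p - q + 1}.

Buchberger on the second generating set:
h_1 = -q^2 + 2q + 1, LT = q^2.
h_2 = -2p + 2q - 2, LT = p.

The S-polynomials (S(h_1,h_2)) all reduce to 0 modulo the current basis, so we have a Gröbner basis.
Inter-reduce: drop elements whose leading term is divisible by another's, tail-reduce, and make monic.
Reduced Gröbner basis: {q^2 - 2q - 1, p - q + 1}.

The bases are distinct; the ideals are different.
The choice of monomial ordering does not affect the verdict — as long as both bases are computed under the same ordering, their equality decides ideal equality.

No, the ideals differ.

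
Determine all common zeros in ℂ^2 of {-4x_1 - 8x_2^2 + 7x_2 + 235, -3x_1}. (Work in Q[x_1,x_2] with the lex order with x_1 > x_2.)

{(0, -5), (0, 47/8)}

Compute a lex Gröbner basis by Buchberger's algorithm.
f_1 = -4x_1 - 8x_2^2 + 7x_2 + 235, LT = x_1.
f_2 = -3x_1, LT = x_1.

S(f_1,f_2): lcm = x_1. S = 2x_2^2 - 7/4x_2 - 235/4.
  reduce S modulo (f_1, f_2):
  remainder 2x_2^2 - 7/4x_2 - 235/4 ≠ 0; add h_3 = 2x_2^2 - 7/4x_2 - 235/4 to the basis.

The other S-polynomials (S(f_1,h_3), S(f_2,h_3)) all reduce to 0 modulo the current basis, so we have a Gröbner basis.
Inter-reduce: drop elements whose leading term is divisible by another's, tail-reduce, and make monic.
Reduced Gröbner basis: {x_1, x_2^2 - 7/8x_2 - 235/8}.

The lex basis is triangular: the last element involves only x_2. Solving x_2^2 - 7/8x_2 - 235/8 = 0 gives x_2 ∈ {-5, 47/8}; substituting each value into the earlier elements determines the remaining variables.
  x_2 = -5: the earlier basis element becomes x_1 = 0, giving x_1 = 0 — point (0, -5).
  x_2 = 47/8: the earlier basis element becomes x_1 = 0, giving x_1 = 0 — point (0, 47/8).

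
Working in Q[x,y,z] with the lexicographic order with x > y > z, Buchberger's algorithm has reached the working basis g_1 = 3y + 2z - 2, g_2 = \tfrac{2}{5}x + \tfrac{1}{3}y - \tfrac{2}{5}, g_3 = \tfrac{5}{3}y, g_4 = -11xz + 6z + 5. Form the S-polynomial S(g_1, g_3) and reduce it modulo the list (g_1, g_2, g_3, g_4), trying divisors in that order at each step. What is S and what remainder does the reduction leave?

lcm(LM(g_1), LM(g_3)) = y.
S = (lcm/LT(g_1))·g_1 − (lcm/LT(g_3))·g_3 = \tfrac{2}{3}z - \tfrac{2}{3}.
Reduce S modulo (g_1, g_2, g_3, g_4) in that order:
  leading term z: no divisor's leading term divides it; move \tfrac{2}{3}z to the remainder.
  leading term 1: no divisor's leading term divides it; move -\tfrac{2}{3} to the remainder.
The remainder \tfrac{2}{3}z - \tfrac{2}{3} is nonzero, so it would be added as the next basis element.

S(g_1, g_3) = \tfrac{2}{3}z - \tfrac{2}{3}; remainder on division = \tfrac{2}{3}z - \tfrac{2}{3}.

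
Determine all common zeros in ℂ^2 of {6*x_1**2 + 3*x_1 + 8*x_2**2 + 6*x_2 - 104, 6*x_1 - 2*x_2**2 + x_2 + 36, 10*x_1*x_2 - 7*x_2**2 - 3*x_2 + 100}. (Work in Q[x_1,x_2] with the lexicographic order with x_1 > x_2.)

Compute a lex Gröbner basis by Buchberger's algorithm.
f_1 = 6*x_1**2 + 3*x_1 + 8*x_2**2 + 6*x_2 - 104, LT = x_1**2.
f_2 = 6*x_1 - 2*x_2**2 + x_2 + 36, LT = x_1.
f_3 = 10*x_1*x_2 - 7*x_2**2 - 3*x_2 + 100, LT = x_1*x_2.

S(f_1,f_2): lcm = x_1**2. S = 1/3*x_1*x_2**2 - 1/6*x_1*x_2 - 11/2*x_1 + 4/3*x_2**2 + x_2 - 52/3.
  reduce S modulo (f_1, f_2, f_3):
  remainder 1/9*x_2**4 - 1/9*x_2**3 - 89/36*x_2**2 + 35/12*x_2 + 47/3 ≠ 0; add h_4 = 1/9*x_2**4 - 1/9*x_2**3 - 89/36*x_2**2 + 35/12*x_2 + 47/3 to the basis.

S(f_1,f_3): lcm = x_1**2*x_2. S = 7/10*x_1*x_2**2 + 4/5*x_1*x_2 - 10*x_1 + 4/3*x_2**3 + x_2**2 - 52/3*x_2.
  reduce S modulo (f_1, f_2, f_3, h_4):
  remainder 103/60*x_2**3 - 59/40*x_2**2 - 3191/120*x_2 + 271/10 ≠ 0; add h_5 = 103/60*x_2**3 - 59/40*x_2**2 - 3191/120*x_2 + 271/10 to the basis.

S(f_2,f_3): lcm = x_1*x_2. S = -1/3*x_2**3 + 13/15*x_2**2 + 63/10*x_2 - 10.
  reduce S modulo (f_1, f_2, f_3, h_4, h_5):
  remainder 1793/3090*x_2**2 + 1756/1545*x_2 - 488/103 ≠ 0; add h_6 = 1793/3090*x_2**2 + 1756/1545*x_2 - 488/103 to the basis.

S(f_3,h_4): lcm = x_1*x_2**4. S = x_1*x_2**3 + 89/4*x_1*x_2**2 - 105/4*x_1*x_2 - 141*x_1 - 7/10*x_2**5 - 3/10*x_2**4 + 10*x_2**3.
  reduce S modulo (f_1, f_2, f_3, h_4, h_5, h_6):
  remainder -5655901/143440*x_2 - 5655901/35860 ≠ 0; add h_7 = -5655901/143440*x_2 - 5655901/35860 to the basis.

The other S-polynomials (S(f_1,h_4), S(f_2,h_4), S(f_1,h_5), S(f_2,h_5), S(f_3,h_5), S(h_4,h_5), S(f_1,h_6), S(f_2,h_6), S(f_3,h_6), S(h_4,h_6), S(h_5,h_6), S(f_1,h_7), S(f_2,h_7), S(f_3,h_7), S(h_4,h_7), S(h_5,h_7), S(h_6,h_7)) all reduce to 0 modulo the current basis, so we have a Gröbner basis.
Inter-reduce: drop elements whose leading term is divisible by another's, tail-reduce, and make monic.
Reduced Gröbner basis: {x_1, x_2 + 4}.

The lex basis is triangular: the last element involves only x_2. Solving x_2 + 4 = 0 gives x_2 ∈ {-4}; substituting each value into the earlier elements determines the remaining variables.
  x_2 = -4: the earlier basis element becomes x_1 = 0, giving x_1 = 0 — point (0, -4).

{(0, -4)}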